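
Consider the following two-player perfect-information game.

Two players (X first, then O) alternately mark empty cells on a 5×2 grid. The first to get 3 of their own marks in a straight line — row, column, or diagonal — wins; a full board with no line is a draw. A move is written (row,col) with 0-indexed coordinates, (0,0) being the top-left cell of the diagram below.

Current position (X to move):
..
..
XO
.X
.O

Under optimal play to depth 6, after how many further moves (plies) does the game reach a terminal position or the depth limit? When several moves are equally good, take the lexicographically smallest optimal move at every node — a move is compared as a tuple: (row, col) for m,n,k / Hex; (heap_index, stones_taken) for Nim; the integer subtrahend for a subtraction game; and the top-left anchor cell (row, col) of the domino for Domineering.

PV length from [../../XO/.X/.O]: 3 plies

p1 X@[../../XO/.X/.O]: (0,0)[X./../XO/.X/.O]+0 (0,1)[.X/../XO/.X/.O]+0 (1,0)[../X./XO/.X/.O]+1* (1,1)[../.X/XO/.X/.O]+0 (3,0)[../../XO/XX/.O]+1 (4,0)[../../XO/.X/XO]+0
p2 O@[../X./XO/.X/.O]: (0,0)[O./X./XO/.X/.O]-1* (0,1)[.O/X./XO/.X/.O]-1 (1,1)[../XO/XO/.X/.O]-1 (3,0)[../X./XO/OX/.O]-1 (4,0)[../X./XO/.X/OO]-1
p3 X@[O./X./XO/.X/.O]: (0,1)[OX/X./XO/.X/.O]+0 (1,1)[O./XX/XO/.X/.O]+0 (3,0)[O./X./XO/XX/.O]+1* (4,0)[O./X./XO/.X/XO]+0
p4 O@[O./X./XO/XX/.O] terminal -1; root [../../XO/.X/.O] d6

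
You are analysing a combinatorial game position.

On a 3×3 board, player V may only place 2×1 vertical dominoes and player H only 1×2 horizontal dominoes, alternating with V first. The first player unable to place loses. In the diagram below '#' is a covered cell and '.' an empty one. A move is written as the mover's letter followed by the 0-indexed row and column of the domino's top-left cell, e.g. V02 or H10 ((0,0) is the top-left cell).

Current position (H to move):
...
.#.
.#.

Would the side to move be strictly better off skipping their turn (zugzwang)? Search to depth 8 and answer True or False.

ply 1, H at .../.#./.#. | H00=-1→##./.#./.#.*; H01=-1→.##/.#./.#.
ply 2, V at ##./.#./.#. | V02=+1→###/.##/.#.*; V10=+1→##./##./##.; V12=+1→##./.##/.##
ply 3: ###/.##/.#. is terminal -1 (H); from .../.#./.#. depth 8
if H skipped the turn, V would face:
~ ply 1, V at .../.#./.#. | V00=+1→#../##./.#.*; V02=+1→..#/.##/.#.; V10=+1→.../##./##.; V12=+1→.../.##/.##
~ ply 2, H at #../##./.#. | H01=-1→###/##./.#.*
~ ply 3, V at ###/##./.#. | V12=+1→###/###/.##*
~ ply 4: ###/###/.## is terminal -1 (H); from .../.#./.#. depth 8
compare (H): move=-1 vs pass=-1

zugzwang(.../.#./.#., H) = False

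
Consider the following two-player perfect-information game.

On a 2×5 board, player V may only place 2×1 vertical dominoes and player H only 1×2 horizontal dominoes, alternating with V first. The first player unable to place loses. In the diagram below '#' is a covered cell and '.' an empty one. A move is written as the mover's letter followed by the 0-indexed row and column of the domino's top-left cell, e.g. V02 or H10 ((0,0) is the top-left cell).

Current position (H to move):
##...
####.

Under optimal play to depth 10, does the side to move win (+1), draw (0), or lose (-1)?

ply 1, H at ##.../####. | H02=-1→####./####.; H03=+1→##.##/####.*
ply 2: ##.##/####. is terminal -1 (V); from ##.../####. depth 10

value(##.../####., H) = +1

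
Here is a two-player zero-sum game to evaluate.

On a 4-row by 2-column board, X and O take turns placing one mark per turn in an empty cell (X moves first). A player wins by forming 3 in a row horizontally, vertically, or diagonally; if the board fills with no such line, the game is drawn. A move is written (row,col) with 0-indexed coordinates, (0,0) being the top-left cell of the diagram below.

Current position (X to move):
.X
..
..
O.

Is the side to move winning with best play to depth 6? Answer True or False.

ply 1, X at .X/../../O. | (0,0)=+0→XX/../../O.*; (1,0)=+0→.X/X./../O.; (1,1)=+0→.X/.X/../O.; (2,0)=+0→.X/../X./O.; (2,1)=+0→.X/../.X/O.; (3,1)=+0→.X/../../OX
ply 2, O at XX/../../O. | (1,0)=+0→XX/O./../O.*; (1,1)=+0→XX/.O/../O.; (2,0)=+0→XX/../O./O.; (2,1)=+0→XX/../.O/O.; (3,1)=+0→XX/../../OO
ply 3, X at XX/O./../O. | (1,1)=-1→XX/OX/../O.; (2,0)=+0→XX/O./X./O.*; (2,1)=-1→XX/O./.X/O.; (3,1)=-1→XX/O./../OX
ply 4, O at XX/O./X./O. | (1,1)=+0→XX/OO/X./O.*; (2,1)=+0→XX/O./XO/O.; (3,1)=+0→XX/O./X./OO
ply 5, X at XX/OO/X./O. | (2,1)=+0→XX/OO/XX/O.*; (3,1)=+0→XX/OO/X./OX
ply 6, O at XX/OO/XX/O. | (3,1)=+0→XX/OO/XX/OO*
ply 7: XX/OO/XX/OO is terminal +0 (X); from .X/../../O. depth 6

X winning at [.X/../../O.]: False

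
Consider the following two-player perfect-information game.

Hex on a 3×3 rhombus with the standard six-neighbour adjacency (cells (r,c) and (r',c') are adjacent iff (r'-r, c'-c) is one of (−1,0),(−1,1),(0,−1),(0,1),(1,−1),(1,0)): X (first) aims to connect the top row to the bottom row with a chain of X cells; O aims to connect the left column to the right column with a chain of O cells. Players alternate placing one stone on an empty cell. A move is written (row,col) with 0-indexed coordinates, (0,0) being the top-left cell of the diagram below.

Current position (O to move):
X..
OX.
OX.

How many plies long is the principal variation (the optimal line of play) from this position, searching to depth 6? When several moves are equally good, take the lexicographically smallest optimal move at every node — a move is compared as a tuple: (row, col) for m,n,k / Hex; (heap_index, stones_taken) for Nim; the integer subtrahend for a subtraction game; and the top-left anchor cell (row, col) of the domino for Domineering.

p1 O@[X../OX./OX.]: (0,1)[XO./OX./OX.]-1* (0,2)[X.O/OX./OX.]-1 (1,2)[X../OXO/OX.]-1 (2,2)[X../OX./OXO]-1
p2 X@[XO./OX./OX.]: (0,2)[XOX/OX./OX.]+1* (1,2)[XO./OXX/OX.]-1 (2,2)[XO./OX./OXX]-1
p3 O@[XOX/OX./OX.] terminal -1; root [X../OX./OX.] d6

PV length from [X../OX./OX.]: 2 plies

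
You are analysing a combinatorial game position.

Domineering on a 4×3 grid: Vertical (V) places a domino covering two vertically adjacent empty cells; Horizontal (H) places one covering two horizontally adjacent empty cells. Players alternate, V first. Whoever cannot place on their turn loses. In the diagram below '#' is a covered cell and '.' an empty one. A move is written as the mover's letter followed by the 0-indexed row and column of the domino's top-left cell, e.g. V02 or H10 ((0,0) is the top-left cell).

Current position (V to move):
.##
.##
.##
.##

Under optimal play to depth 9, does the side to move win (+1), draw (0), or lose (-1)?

p1 V@[.##/.##/.##/.##]: V00[###/###/.##/.##]+1* V10[.##/###/###/.##]+1 V20[.##/.##/###/###]+1
p2 H@[###/###/.##/.##] terminal -1; root [.##/.##/.##/.##] d9

value(.##/.##/.##/.##, V) = +1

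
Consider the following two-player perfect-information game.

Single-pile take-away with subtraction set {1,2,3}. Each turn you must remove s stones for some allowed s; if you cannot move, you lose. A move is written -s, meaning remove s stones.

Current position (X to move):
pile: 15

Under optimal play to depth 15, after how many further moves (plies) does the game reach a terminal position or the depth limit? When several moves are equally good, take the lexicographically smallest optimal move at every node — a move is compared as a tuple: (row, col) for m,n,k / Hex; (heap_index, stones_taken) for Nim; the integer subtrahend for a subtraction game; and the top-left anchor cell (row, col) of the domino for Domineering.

PV length from [15]: 7 plies

[15] X move#1: -1:-1/14, -2:-1/13, -3:+1/12*
[12] O move#2: -1:-1/11*, -2:-1/10, -3:-1/9
[11] X move#3: -1:-1/10, -2:-1/9, -3:+1/8*
[8] O move#4: -1:-1/7*, -2:-1/6, -3:-1/5
[7] X move#5: -1:-1/6, -2:-1/5, -3:+1/4*
[4] O move#6: -1:-1/3*, -2:-1/2, -3:-1/1
[3] X move#7: -1:-1/2, -2:-1/1, -3:+1/0*
[0] end (terminal -1, O#8); searched 15 to 15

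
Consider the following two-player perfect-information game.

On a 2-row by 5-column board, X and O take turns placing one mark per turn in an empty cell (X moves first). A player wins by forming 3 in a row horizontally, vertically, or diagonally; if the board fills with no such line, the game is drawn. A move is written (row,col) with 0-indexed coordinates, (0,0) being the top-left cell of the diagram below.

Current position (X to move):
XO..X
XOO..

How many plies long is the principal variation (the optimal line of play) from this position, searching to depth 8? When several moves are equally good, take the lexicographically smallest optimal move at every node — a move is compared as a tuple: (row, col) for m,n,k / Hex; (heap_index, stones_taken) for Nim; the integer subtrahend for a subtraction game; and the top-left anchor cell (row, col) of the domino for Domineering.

[XO..X/XOO..] X move#1: (0,2):-1/XOX.X/XOO.., (0,3):-1/XO.XX/XOO.., (1,3):+0/XO..X/XOOX.*, (1,4):-1/XO..X/XOO.X
[XO..X/XOOX.] O move#2: (0,2):+0/XOO.X/XOOX.*, (0,3):+0/XO.OX/XOOX., (1,4):+0/XO..X/XOOXO
[XOO.X/XOOX.] X move#3: (0,3):+0/XOOXX/XOOX.*, (1,4):-1/XOO.X/XOOXX
[XOOXX/XOOX.] O move#4: (1,4):+0/XOOXX/XOOXO*
[XOOXX/XOOXO] end (terminal +0, X#5); searched XO..X/XOO.. to 8

PV length from [XO..X/XOO..]: 4 plies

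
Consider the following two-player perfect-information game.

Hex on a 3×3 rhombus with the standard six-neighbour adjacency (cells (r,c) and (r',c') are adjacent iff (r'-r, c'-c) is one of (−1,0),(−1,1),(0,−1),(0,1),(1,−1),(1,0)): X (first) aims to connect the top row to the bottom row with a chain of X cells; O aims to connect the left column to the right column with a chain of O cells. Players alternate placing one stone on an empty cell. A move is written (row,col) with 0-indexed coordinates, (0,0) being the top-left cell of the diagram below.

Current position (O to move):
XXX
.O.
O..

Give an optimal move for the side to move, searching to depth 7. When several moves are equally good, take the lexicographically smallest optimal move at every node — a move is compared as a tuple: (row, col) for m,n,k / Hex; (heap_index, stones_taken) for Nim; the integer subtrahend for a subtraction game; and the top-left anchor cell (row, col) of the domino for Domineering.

p1 O@[XXX/.O./O..]: (1,0)[XXX/OO./O..]-1 (1,2)[XXX/.OO/O..]+1* (2,1)[XXX/.O./OO.]+1 (2,2)[XXX/.O./O.O]+1
p2 X@[XXX/.OO/O..] terminal -1; root [XXX/.O./O..] d7

O's best at [XXX/.O./O..]: (1,2)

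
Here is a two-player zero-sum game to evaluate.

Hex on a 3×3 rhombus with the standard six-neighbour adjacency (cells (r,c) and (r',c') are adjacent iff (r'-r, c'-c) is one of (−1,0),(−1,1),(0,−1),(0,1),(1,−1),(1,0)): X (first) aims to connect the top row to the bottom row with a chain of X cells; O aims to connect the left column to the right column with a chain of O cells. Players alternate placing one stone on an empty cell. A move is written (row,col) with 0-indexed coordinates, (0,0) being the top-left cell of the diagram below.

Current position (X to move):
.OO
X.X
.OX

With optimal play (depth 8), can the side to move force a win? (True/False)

X winning at [.OO/X.X/.OX]: True

ply 1, X at .OO/X.X/.OX | (0,0)=+1→XOO/X.X/.OX*; (1,1)=-1→.OO/XXX/.OX; (2,0)=-1→.OO/X.X/XOX
ply 2, O at XOO/X.X/.OX | (1,1)=-1→XOO/XOX/.OX*; (2,0)=-1→XOO/X.X/OOX
ply 3, X at XOO/XOX/.OX | (2,0)=+1→XOO/XOX/XOX*
ply 4: XOO/XOX/XOX is terminal -1 (O); from .OO/X.X/.OX depth 8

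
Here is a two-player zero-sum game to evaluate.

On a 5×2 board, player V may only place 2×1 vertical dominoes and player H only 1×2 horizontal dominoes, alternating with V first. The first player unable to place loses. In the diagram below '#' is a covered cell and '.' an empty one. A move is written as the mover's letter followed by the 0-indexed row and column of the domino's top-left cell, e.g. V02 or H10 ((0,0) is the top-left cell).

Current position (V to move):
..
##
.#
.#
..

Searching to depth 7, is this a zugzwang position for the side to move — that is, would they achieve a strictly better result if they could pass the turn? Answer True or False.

ply 1, V at ../##/.#/.#/.. | V20=-1→../##/##/##/..*; V30=-1→../##/.#/##/#.
ply 2, H at ../##/##/##/.. | H00=+1→##/##/##/##/..*; H40=+1→../##/##/##/##
ply 3: ##/##/##/##/.. is terminal -1 (V); from ../##/.#/.#/.. depth 7
suppose V passes — search the same position with H to move:
pass> ply 1, H at ../##/.#/.#/.. | H00=-1→##/##/.#/.#/..; H40=+1→../##/.#/.#/##*
pass> ply 2, V at ../##/.#/.#/## | V20=-1→../##/##/##/##*
pass> ply 3, H at ../##/##/##/## | H00=+1→##/##/##/##/##*
pass> ply 4: ##/##/##/##/## is terminal -1 (V); from ../##/.#/.#/.. depth 7
for V: play -1, pass -1

zugzwang(../##/.#/.#/.., V) = False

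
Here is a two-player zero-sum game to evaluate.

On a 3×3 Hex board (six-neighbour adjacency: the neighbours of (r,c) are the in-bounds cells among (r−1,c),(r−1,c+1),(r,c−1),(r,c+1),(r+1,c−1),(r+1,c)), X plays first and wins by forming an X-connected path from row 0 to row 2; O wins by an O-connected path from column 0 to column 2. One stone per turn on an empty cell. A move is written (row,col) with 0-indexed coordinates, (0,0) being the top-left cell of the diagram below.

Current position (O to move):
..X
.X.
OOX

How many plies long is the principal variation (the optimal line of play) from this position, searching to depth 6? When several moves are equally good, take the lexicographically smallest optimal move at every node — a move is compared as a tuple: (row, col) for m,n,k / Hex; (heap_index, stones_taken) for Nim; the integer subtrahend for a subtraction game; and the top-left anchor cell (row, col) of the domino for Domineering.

PV length from [..X/.X./OOX]: 1 ply

[..X/.X./OOX] O move#1: (0,0):-1/O.X/.X./OOX, (0,1):-1/.OX/.X./OOX, (1,0):-1/..X/OX./OOX, (1,2):+1/..X/.XO/OOX*
[..X/.XO/OOX] end (terminal -1, X#2); searched ..X/.X./OOX to 6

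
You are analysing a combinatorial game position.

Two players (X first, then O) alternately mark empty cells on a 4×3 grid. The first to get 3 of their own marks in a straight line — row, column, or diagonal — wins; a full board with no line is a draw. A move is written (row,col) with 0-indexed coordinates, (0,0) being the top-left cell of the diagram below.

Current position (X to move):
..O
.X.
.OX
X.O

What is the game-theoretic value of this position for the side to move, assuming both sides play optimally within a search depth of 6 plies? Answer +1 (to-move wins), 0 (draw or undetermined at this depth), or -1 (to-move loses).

[..O/.X./.OX/X.O] X move#1: (0,0):+1/X.O/.X./.OX/X.O*, (0,1):-1/.XO/.X./.OX/X.O, (1,0):+1/..O/XX./.OX/X.O, (1,2):-1/..O/.XX/.OX/X.O, (2,0):-1/..O/.X./XOX/X.O, (3,1):-1/..O/.X./.OX/XXO
[X.O/.X./.OX/X.O] end (terminal -1, O#2); searched ..O/.X./.OX/X.O to 6

value(..O/.X./.OX/X.O, X) = +1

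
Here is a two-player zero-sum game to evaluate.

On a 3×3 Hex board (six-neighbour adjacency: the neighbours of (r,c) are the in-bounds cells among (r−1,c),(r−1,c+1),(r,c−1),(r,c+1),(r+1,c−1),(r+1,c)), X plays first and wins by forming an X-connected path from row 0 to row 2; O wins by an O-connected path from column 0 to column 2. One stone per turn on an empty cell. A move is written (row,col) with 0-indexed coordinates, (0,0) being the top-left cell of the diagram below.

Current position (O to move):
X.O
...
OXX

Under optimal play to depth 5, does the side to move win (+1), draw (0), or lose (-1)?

value(X.O/.../OXX, O) = +1

p1 O@[X.O/.../OXX]: (0,1)[XOO/.../OXX]+1* (1,0)[X.O/O../OXX]+1 (1,1)[X.O/.O./OXX]+1 (1,2)[X.O/..O/OXX]-1
p2 X@[XOO/.../OXX]: (1,0)[XOO/X../OXX]-1* (1,1)[XOO/.X./OXX]-1 (1,2)[XOO/..X/OXX]-1
p3 O@[XOO/X../OXX]: (1,1)[XOO/XO./OXX]+1* (1,2)[XOO/X.O/OXX]-1
p4 X@[XOO/XO./OXX] terminal -1; root [X.O/.../OXX] d5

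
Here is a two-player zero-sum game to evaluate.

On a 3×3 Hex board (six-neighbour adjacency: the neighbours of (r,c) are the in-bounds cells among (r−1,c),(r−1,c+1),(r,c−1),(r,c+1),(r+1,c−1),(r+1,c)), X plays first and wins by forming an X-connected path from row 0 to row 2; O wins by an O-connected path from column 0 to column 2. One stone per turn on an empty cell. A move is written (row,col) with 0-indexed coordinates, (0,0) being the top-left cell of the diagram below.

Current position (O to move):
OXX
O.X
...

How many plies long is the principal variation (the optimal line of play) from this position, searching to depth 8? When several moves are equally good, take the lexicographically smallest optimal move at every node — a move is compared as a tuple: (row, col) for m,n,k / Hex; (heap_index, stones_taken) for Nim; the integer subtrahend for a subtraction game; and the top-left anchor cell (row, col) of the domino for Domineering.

[OXX/O.X/...] O move#1: (1,1):-1/OXX/OOX/...*, (2,0):-1/OXX/O.X/O.., (2,1):-1/OXX/O.X/.O., (2,2):-1/OXX/O.X/..O
[OXX/OOX/...] X move#2: (2,0):+1/OXX/OOX/X..*, (2,1):+1/OXX/OOX/.X., (2,2):+1/OXX/OOX/..X
[OXX/OOX/X..] O move#3: (2,1):-1/OXX/OOX/XO.*, (2,2):-1/OXX/OOX/X.O
[OXX/OOX/XO.] X move#4: (2,2):+1/OXX/OOX/XOX*
[OXX/OOX/XOX] end (terminal -1, O#5); searched OXX/O.X/... to 8

PV length from [OXX/O.X/...]: 4 plies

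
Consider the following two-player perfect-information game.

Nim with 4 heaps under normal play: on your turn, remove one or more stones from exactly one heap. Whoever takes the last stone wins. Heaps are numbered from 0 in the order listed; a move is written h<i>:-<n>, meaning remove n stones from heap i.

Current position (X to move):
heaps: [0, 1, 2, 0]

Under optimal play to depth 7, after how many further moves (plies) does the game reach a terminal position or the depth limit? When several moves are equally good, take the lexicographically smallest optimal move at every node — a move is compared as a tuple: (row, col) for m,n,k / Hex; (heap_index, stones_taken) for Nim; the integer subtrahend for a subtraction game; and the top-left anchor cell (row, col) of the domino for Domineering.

PV length from [(0,1,2,0)]: 3 plies

[(0,1,2,0)] X move#1: h1:-1:-1/(0,0,2,0), h2:-1:+1/(0,1,1,0)*, h2:-2:-1/(0,1,0,0)
[(0,1,1,0)] O move#2: h1:-1:-1/(0,0,1,0)*, h2:-1:-1/(0,1,0,0)
[(0,0,1,0)] X move#3: h2:-1:+1/(0,0,0,0)*
[(0,0,0,0)] end (terminal -1, O#4); searched (0,1,2,0) to 7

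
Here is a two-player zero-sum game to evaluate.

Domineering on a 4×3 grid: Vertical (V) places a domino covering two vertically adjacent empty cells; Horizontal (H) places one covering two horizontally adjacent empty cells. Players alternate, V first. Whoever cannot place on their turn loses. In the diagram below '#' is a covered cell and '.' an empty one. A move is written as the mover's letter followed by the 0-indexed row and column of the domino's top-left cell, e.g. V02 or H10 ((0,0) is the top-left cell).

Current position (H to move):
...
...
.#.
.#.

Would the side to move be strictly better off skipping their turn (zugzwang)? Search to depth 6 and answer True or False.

p1 H@[.../.../.#./.#.]: H00[##./.../.#./.#.]-1* H01[.##/.../.#./.#.]-1 H10[.../##./.#./.#.]-1 H11[.../.##/.#./.#.]-1
p2 V@[##./.../.#./.#.]: V02[###/..#/.#./.#.]+1* V10[##./#../##./.#.]+1 V12[##./..#/.##/.#.]+1 V20[##./.../##./##.]+1 V22[##./.../.##/.##]+1
p3 H@[###/..#/.#./.#.]: H10[###/###/.#./.#.]-1*
p4 V@[###/###/.#./.#.]: V20[###/###/##./##.]+1* V22[###/###/.##/.##]+1
p5 H@[###/###/##./##.] terminal -1; root [.../.../.#./.#.] d6
pass branch (V moves first from the same position):
  | p1 V@[.../.../.#./.#.]: V00[#../#../.#./.#.]+1* V01[.#./.#./.#./.#.]+1 V02[..#/..#/.#./.#.]+1 V10[.../#../##./.#.]-1 V12[.../..#/.##/.#.]-1 V20[.../.../##./##.]+1 V22[.../.../.##/.##]+1
  | p2 H@[#../#../.#./.#.]: H01[###/#../.#./.#.]-1* H11[#../###/.#./.#.]-1
  | p3 V@[###/#../.#./.#.]: V12[###/#.#/.##/.#.]+1* V20[###/#../##./##.]+1 V22[###/#../.##/.##]+1
  | p4 H@[###/#.#/.##/.#.] terminal -1; root [.../.../.#./.#.] d6
H moving scores -1; H passing scores -1

zugzwang(.../.../.#./.#., H) = False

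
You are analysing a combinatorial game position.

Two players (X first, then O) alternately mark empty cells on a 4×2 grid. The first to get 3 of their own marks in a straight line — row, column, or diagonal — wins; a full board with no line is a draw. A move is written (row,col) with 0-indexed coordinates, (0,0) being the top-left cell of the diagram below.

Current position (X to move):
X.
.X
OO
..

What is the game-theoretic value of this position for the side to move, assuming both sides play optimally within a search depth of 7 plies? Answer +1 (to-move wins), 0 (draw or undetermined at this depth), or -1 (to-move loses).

value(X./.X/OO/.., X) = 0

p1 X@[X./.X/OO/..]: (0,1)[XX/.X/OO/..]+0* (1,0)[X./XX/OO/..]+0 (3,0)[X./.X/OO/X.]+0 (3,1)[X./.X/OO/.X]+0
p2 O@[XX/.X/OO/..]: (1,0)[XX/OX/OO/..]+0* (3,0)[XX/.X/OO/O.]+0 (3,1)[XX/.X/OO/.O]+0
p3 X@[XX/OX/OO/..]: (3,0)[XX/OX/OO/X.]+0* (3,1)[XX/OX/OO/.X]-1
p4 O@[XX/OX/OO/X.]: (3,1)[XX/OX/OO/XO]+0*
p5 X@[XX/OX/OO/XO] terminal +0; root [X./.X/OO/..] d7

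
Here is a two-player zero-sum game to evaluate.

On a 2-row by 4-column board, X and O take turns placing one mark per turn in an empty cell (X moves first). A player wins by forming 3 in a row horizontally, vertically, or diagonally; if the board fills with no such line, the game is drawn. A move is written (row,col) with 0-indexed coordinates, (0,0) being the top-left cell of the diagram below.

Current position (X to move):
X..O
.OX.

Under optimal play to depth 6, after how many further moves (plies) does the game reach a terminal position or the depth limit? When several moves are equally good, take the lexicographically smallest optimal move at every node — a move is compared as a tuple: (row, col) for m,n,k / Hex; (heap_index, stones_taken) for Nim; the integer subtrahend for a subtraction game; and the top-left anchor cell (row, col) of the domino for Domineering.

PV length from [X..O/.OX.]: 4 plies

p1 X@[X..O/.OX.]: (0,1)[XX.O/.OX.]+0* (0,2)[X.XO/.OX.]+0 (1,0)[X..O/XOX.]+0 (1,3)[X..O/.OXX]+0
p2 O@[XX.O/.OX.]: (0,2)[XXOO/.OX.]+0* (1,0)[XX.O/OOX.]-1 (1,3)[XX.O/.OXO]-1
p3 X@[XXOO/.OX.]: (1,0)[XXOO/XOX.]+0* (1,3)[XXOO/.OXX]+0
p4 O@[XXOO/XOX.]: (1,3)[XXOO/XOXO]+0*
p5 X@[XXOO/XOXO] terminal +0; root [X..O/.OX.] d6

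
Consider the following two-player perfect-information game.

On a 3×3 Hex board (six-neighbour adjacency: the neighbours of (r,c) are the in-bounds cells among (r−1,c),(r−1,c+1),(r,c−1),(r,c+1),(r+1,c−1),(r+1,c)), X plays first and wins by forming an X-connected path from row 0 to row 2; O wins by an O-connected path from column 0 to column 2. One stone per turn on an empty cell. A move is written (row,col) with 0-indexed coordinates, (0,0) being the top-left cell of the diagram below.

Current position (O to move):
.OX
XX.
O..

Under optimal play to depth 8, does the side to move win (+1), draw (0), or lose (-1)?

value(.OX/XX./O.., O) = +1

[.OX/XX./O..] O move#1: (0,0):-1/OOX/XX./O.., (1,2):-1/.OX/XXO/O.., (2,1):+1/.OX/XX./OO.*, (2,2):-1/.OX/XX./O.O
[.OX/XX./OO.] X move#2: (0,0):-1/XOX/XX./OO.*, (1,2):-1/.OX/XXX/OO., (2,2):-1/.OX/XX./OOX
[XOX/XX./OO.] O move#3: (1,2):+1/XOX/XXO/OO.*, (2,2):+1/XOX/XX./OOO
[XOX/XXO/OO.] end (terminal -1, X#4); searched .OX/XX./O.. to 8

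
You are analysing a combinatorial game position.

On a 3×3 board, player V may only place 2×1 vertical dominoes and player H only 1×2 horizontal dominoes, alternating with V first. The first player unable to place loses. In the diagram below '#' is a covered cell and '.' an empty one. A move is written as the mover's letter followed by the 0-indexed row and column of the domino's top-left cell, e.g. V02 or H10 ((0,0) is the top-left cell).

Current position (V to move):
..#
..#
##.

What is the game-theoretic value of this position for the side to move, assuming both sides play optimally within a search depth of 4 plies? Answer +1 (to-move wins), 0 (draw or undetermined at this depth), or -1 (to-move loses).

ply 1, V at ..#/..#/##. | V00=+1→#.#/#.#/##.*; V01=+1→.##/.##/##.
ply 2: #.#/#.#/##. is terminal -1 (H); from ..#/..#/##. depth 4

value(..#/..#/##., V) = +1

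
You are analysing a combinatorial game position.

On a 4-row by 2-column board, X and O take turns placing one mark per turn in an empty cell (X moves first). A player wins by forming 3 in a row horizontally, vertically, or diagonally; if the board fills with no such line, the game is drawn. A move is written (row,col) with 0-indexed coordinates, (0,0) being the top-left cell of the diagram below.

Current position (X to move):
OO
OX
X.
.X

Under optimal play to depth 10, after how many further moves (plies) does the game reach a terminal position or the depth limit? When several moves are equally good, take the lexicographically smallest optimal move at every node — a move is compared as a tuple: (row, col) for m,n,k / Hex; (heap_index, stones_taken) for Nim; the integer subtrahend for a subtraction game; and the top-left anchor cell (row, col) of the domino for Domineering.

ply 1, X at OO/OX/X./.X | (2,1)=+1→OO/OX/XX/.X*; (3,0)=+0→OO/OX/X./XX
ply 2: OO/OX/XX/.X is terminal -1 (O); from OO/OX/X./.X depth 10

PV length from [OO/OX/X./.X]: 1 ply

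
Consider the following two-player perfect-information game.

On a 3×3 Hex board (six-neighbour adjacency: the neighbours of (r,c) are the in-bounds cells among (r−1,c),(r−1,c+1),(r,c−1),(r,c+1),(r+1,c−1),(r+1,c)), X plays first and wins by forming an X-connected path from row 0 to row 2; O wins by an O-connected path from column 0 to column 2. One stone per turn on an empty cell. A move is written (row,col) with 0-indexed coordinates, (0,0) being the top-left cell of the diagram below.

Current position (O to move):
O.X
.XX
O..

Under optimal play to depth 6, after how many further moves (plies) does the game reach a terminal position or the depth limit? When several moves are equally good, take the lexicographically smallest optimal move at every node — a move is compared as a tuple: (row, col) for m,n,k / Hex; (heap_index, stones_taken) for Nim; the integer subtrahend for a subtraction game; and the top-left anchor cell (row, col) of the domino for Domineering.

ply 1, O at O.X/.XX/O.. | (0,1)=-1→OOX/.XX/O..*; (1,0)=-1→O.X/OXX/O..; (2,1)=-1→O.X/.XX/OO.; (2,2)=-1→O.X/.XX/O.O
ply 2, X at OOX/.XX/O.. | (1,0)=+1→OOX/XXX/O..*; (2,1)=+1→OOX/.XX/OX.; (2,2)=+1→OOX/.XX/O.X
ply 3, O at OOX/XXX/O.. | (2,1)=-1→OOX/XXX/OO.*; (2,2)=-1→OOX/XXX/O.O
ply 4, X at OOX/XXX/OO. | (2,2)=+1→OOX/XXX/OOX*
ply 5: OOX/XXX/OOX is terminal -1 (O); from O.X/.XX/O.. depth 6

PV length from [O.X/.XX/O..]: 4 plies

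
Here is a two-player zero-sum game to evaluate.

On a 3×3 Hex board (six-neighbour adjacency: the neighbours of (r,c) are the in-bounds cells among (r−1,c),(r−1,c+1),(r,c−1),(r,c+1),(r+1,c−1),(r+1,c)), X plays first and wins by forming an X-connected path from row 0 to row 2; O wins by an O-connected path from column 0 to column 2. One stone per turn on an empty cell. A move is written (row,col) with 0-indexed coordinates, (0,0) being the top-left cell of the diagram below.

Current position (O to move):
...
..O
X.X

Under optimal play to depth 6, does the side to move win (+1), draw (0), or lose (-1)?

p1 O@[.../..O/X.X]: (0,0)[O../..O/X.X]-1 (0,1)[.O./..O/X.X]+1* (0,2)[..O/..O/X.X]-1 (1,0)[.../O.O/X.X]-1 (1,1)[.../.OO/X.X]-1 (2,1)[.../..O/XOX]-1
p2 X@[.O./..O/X.X]: (0,0)[XO./..O/X.X]-1* (0,2)[.OX/..O/X.X]-1 (1,0)[.O./X.O/X.X]-1 (1,1)[.O./.XO/X.X]-1 (2,1)[.O./..O/XXX]-1
p3 O@[XO./..O/X.X]: (0,2)[XOO/..O/X.X]-1 (1,0)[XO./O.O/X.X]+1* (1,1)[XO./.OO/X.X]-1 (2,1)[XO./..O/XOX]-1
p4 X@[XO./O.O/X.X]: (0,2)[XOX/O.O/X.X]-1* (1,1)[XO./OXO/X.X]-1 (2,1)[XO./O.O/XXX]-1
p5 O@[XOX/O.O/X.X]: (1,1)[XOX/OOO/X.X]+1* (2,1)[XOX/O.O/XOX]-1
p6 X@[XOX/OOO/X.X] terminal -1; root [.../..O/X.X] d6

value(.../..O/X.X, O) = +1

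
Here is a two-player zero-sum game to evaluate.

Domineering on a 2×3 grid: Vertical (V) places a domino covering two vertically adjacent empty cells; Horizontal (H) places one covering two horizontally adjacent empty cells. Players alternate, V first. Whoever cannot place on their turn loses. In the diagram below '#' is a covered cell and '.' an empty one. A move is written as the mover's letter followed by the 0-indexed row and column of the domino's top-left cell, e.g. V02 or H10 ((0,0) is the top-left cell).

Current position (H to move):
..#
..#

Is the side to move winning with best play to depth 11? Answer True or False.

[..#/..#] H move#1: H00:+1/###/..#*, H10:+1/..#/###
[###/..#] end (terminal -1, V#2); searched ..#/..# to 11

H winning at [..#/..#]: True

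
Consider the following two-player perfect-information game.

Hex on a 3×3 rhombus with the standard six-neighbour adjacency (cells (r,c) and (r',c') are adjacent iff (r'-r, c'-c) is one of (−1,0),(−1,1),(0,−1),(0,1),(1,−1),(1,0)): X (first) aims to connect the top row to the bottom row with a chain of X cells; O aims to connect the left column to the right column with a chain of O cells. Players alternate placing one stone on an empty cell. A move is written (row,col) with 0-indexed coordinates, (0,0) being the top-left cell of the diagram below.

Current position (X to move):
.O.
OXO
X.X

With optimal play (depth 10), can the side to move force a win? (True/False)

X winning at [.O./OXO/X.X]: True

ply 1, X at .O./OXO/X.X | (0,0)=-1→XO./OXO/X.X; (0,2)=+1→.OX/OXO/X.X*; (2,1)=-1→.O./OXO/XXX
ply 2: .OX/OXO/X.X is terminal -1 (O); from .O./OXO/X.X depth 10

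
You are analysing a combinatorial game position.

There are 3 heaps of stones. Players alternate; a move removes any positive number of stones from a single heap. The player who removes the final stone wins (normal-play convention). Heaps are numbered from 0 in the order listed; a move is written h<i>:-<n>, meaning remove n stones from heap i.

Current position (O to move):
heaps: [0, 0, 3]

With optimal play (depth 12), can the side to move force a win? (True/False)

[(0,0,3)] O move#1: h2:-1:-1/(0,0,2), h2:-2:-1/(0,0,1), h2:-3:+1/(0,0,0)*
[(0,0,0)] end (terminal -1, X#2); searched (0,0,3) to 12

O winning at [(0,0,3)]: True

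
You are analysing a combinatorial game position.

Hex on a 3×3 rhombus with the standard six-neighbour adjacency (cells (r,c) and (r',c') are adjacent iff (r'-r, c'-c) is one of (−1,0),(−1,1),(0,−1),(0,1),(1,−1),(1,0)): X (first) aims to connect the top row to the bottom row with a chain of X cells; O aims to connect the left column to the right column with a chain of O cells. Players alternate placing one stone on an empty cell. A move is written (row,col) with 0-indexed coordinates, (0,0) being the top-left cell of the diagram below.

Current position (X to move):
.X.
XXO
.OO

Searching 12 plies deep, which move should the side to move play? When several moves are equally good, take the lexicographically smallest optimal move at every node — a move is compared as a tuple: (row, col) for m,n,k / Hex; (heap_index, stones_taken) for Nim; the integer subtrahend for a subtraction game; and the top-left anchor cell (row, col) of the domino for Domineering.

X's best at [.X./XXO/.OO]: (2,0)

[.X./XXO/.OO] X move#1: (0,0):-1/XX./XXO/.OO, (0,2):-1/.XX/XXO/.OO, (2,0):+1/.X./XXO/XOO*
[.X./XXO/XOO] end (terminal -1, O#2); searched .X./XXO/.OO to 12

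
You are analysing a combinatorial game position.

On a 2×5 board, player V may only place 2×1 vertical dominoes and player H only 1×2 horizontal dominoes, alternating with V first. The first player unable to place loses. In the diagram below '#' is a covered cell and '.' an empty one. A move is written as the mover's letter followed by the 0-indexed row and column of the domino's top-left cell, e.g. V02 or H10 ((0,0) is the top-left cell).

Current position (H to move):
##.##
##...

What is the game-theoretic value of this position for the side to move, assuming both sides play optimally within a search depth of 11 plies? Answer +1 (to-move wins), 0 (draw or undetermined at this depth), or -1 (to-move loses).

[##.##/##...] H move#1: H12:+1/##.##/####.*, H13:-1/##.##/##.##
[##.##/####.] end (terminal -1, V#2); searched ##.##/##... to 11

value(##.##/##..., H) = +1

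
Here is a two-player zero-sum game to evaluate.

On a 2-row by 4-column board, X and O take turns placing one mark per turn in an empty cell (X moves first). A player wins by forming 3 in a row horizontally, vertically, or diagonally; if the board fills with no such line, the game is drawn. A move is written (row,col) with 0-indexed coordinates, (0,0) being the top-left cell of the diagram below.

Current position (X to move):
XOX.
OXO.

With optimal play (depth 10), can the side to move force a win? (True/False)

ply 1, X at XOX./OXO. | (0,3)=+0→XOXX/OXO.*; (1,3)=+0→XOX./OXOX
ply 2, O at XOXX/OXO. | (1,3)=+0→XOXX/OXOO*
ply 3: XOXX/OXOO is terminal +0 (X); from XOX./OXO. depth 10

X winning at [XOX./OXO.]: False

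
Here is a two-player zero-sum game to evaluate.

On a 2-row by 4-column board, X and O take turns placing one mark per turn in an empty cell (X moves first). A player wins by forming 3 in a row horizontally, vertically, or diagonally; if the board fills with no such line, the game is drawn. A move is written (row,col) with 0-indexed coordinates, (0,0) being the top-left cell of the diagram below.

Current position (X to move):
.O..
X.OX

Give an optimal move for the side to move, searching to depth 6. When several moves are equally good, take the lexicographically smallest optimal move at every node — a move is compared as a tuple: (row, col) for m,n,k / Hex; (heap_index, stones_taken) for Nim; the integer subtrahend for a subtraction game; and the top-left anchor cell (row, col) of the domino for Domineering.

[.O../X.OX] X move#1: (0,0):+0/XO../X.OX*, (0,2):+0/.OX./X.OX, (0,3):+0/.O.X/X.OX, (1,1):-1/.O../XXOX
[XO../X.OX] O move#2: (0,2):+0/XOO./X.OX*, (0,3):+0/XO.O/X.OX, (1,1):+0/XO../XOOX
[XOO./X.OX] X move#3: (0,3):+0/XOOX/X.OX*, (1,1):-1/XOO./XXOX
[XOOX/X.OX] O move#4: (1,1):+0/XOOX/XOOX*
[XOOX/XOOX] end (terminal +0, X#5); searched .O../X.OX to 6

X's best at [.O../X.OX]: (0,0)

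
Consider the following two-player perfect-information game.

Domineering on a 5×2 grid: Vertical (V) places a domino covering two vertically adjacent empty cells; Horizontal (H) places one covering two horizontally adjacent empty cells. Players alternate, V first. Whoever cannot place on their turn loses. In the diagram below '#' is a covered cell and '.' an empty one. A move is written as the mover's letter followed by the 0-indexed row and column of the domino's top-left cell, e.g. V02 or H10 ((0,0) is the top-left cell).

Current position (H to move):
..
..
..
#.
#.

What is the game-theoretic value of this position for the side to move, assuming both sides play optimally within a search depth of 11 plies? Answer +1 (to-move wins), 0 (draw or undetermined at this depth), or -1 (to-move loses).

ply 1, H at ../../../#./#. | H00=-1→##/../../#./#.; H10=+1→../##/../#./#.*; H20=-1→../../##/#./#.
ply 2, V at ../##/../#./#. | V21=-1→../##/.#/##/#.*; V31=-1→../##/../##/##
ply 3, H at ../##/.#/##/#. | H00=+1→##/##/.#/##/#.*
ply 4: ##/##/.#/##/#. is terminal -1 (V); from ../../../#./#. depth 11

value(../../../#./#., H) = +1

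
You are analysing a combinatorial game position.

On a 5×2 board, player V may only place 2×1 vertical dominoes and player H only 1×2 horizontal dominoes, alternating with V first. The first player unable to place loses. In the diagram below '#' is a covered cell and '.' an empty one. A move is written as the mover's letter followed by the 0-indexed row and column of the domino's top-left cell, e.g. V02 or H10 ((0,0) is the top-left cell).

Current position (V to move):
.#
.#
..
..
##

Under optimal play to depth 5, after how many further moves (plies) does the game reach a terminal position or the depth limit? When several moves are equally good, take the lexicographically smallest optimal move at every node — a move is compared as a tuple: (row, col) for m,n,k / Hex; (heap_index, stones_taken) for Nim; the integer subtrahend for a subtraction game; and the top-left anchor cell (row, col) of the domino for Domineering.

PV length from [.#/.#/../../##]: 1 ply

[.#/.#/../../##] V move#1: V00:-1/##/##/../../##, V10:-1/.#/##/#./../##, V20:+1/.#/.#/#./#./##*, V21:+1/.#/.#/.#/.#/##
[.#/.#/#./#./##] end (terminal -1, H#2); searched .#/.#/../../## to 5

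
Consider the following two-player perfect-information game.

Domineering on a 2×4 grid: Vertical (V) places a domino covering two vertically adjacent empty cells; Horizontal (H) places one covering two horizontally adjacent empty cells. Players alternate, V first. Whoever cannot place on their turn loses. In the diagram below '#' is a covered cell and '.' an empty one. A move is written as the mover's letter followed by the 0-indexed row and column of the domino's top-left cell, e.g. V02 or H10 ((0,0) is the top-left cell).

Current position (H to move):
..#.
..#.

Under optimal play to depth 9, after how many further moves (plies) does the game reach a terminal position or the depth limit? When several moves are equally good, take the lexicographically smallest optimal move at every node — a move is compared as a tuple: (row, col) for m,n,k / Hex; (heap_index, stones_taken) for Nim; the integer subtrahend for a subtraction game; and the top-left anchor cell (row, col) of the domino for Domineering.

ply 1, H at ..#./..#. | H00=+1→###./..#.*; H10=+1→..#./###.
ply 2, V at ###./..#. | V03=-1→####/..##*
ply 3, H at ####/..## | H10=+1→####/####*
ply 4: ####/#### is terminal -1 (V); from ..#./..#. depth 9

PV length from [..#./..#.]: 3 plies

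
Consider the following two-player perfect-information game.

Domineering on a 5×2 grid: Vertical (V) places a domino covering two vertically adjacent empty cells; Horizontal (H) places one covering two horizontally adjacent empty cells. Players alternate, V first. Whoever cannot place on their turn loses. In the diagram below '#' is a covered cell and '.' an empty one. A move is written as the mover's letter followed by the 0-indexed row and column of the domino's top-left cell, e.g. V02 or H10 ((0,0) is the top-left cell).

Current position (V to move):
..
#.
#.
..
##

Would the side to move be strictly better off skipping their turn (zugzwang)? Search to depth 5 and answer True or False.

zugzwang(../#./#./../##, V) = True

[../#./#./../##] V move#1: V01:-1/.#/##/#./../##*, V11:-1/../##/##/../##, V21:-1/../#./##/.#/##
[.#/##/#./../##] H move#2: H30:+1/.#/##/#./##/##*
[.#/##/#./##/##] end (terminal -1, V#3); searched ../#./#./../## to 5
if V skipped the turn, H would face:
~ [../#./#./../##] H move#1: H00:-1/##/#./#./../##*, H30:-1/../#./#./##/##
~ [##/#./#./../##] V move#2: V11:-1/##/##/##/../##, V21:+1/##/#./##/.#/##*
~ [##/#./##/.#/##] end (terminal -1, H#3); searched ../#./#./../## to 5
compare (V): move=-1 vs pass=+1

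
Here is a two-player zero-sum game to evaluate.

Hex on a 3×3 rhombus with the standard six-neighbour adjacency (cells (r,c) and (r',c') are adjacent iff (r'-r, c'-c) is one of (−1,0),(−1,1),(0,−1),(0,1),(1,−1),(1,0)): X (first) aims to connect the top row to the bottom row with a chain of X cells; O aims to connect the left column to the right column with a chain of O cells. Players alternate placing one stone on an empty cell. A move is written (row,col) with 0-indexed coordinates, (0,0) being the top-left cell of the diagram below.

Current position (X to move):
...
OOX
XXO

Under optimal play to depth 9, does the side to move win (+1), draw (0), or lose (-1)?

value(.../OOX/XXO, X) = +1

p1 X@[.../OOX/XXO]: (0,0)[X../OOX/XXO]-1 (0,1)[.X./OOX/XXO]-1 (0,2)[..X/OOX/XXO]+1*
p2 O@[..X/OOX/XXO] terminal -1; root [.../OOX/XXO] d9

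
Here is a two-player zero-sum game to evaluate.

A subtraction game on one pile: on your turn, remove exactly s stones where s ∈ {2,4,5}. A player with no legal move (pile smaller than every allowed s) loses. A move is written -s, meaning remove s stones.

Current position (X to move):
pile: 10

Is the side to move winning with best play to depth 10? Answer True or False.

[10] X move#1: -2:+1/8*, -4:-1/6, -5:-1/5
[8] O move#2: -2:-1/6*, -4:-1/4, -5:-1/3
[6] X move#3: -2:-1/4, -4:-1/2, -5:+1/1*
[1] end (terminal -1, O#4); searched 10 to 10

X winning at [10]: True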